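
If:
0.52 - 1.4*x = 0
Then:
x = 0.37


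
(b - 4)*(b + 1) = b^2 - 3*b - 4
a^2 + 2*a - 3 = (a - 1)*(a + 3)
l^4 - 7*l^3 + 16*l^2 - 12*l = l*(l - 3)*(l - 2)^2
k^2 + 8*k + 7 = (k + 1)*(k + 7)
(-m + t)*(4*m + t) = -4*m^2 + 3*m*t + t^2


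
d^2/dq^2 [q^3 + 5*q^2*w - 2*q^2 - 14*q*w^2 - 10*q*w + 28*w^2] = 6*q + 10*w - 4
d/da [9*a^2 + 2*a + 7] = 18*a + 2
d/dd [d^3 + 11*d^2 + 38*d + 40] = 3*d^2 + 22*d + 38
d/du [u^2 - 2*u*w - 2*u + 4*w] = 2*u - 2*w - 2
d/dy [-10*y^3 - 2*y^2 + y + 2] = -30*y^2 - 4*y + 1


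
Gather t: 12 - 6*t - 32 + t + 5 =-5*t - 15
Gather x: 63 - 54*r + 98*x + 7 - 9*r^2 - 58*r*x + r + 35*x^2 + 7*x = -9*r^2 - 53*r + 35*x^2 + x*(105 - 58*r) + 70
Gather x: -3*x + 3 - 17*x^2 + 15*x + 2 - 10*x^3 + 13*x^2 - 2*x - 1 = -10*x^3 - 4*x^2 + 10*x + 4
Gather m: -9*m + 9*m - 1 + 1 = 0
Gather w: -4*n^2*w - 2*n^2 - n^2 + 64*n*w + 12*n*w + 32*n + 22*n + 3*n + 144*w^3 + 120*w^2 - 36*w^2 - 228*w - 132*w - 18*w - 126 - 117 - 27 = -3*n^2 + 57*n + 144*w^3 + 84*w^2 + w*(-4*n^2 + 76*n - 378) - 270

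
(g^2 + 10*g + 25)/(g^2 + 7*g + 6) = (g^2 + 10*g + 25)/(g^2 + 7*g + 6)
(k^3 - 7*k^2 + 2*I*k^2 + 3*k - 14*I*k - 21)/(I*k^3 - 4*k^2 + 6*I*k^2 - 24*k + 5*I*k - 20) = (-I*k^3 + k^2*(2 + 7*I) + k*(-14 - 3*I) + 21*I)/(k^3 + k^2*(6 + 4*I) + k*(5 + 24*I) + 20*I)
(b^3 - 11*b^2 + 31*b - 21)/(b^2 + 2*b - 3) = (b^2 - 10*b + 21)/(b + 3)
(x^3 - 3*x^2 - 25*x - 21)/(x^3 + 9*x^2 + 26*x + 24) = (x^2 - 6*x - 7)/(x^2 + 6*x + 8)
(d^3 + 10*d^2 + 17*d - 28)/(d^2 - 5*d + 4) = (d^2 + 11*d + 28)/(d - 4)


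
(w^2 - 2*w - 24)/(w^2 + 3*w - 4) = (w - 6)/(w - 1)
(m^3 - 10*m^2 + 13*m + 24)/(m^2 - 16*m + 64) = (m^2 - 2*m - 3)/(m - 8)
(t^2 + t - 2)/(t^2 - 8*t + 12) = (t^2 + t - 2)/(t^2 - 8*t + 12)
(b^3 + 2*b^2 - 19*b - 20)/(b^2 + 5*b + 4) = (b^2 + b - 20)/(b + 4)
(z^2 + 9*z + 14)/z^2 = 1 + 9/z + 14/z^2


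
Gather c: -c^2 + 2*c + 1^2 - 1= -c^2 + 2*c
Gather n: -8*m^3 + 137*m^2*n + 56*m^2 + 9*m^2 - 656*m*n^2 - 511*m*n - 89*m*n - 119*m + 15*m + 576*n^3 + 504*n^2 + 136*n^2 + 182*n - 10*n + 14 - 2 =-8*m^3 + 65*m^2 - 104*m + 576*n^3 + n^2*(640 - 656*m) + n*(137*m^2 - 600*m + 172) + 12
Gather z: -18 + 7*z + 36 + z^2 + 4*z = z^2 + 11*z + 18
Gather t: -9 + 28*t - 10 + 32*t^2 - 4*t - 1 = 32*t^2 + 24*t - 20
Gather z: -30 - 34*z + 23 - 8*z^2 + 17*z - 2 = -8*z^2 - 17*z - 9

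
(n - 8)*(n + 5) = n^2 - 3*n - 40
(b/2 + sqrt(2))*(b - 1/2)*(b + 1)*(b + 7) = b^4/2 + sqrt(2)*b^3 + 15*b^3/4 + 3*b^2/2 + 15*sqrt(2)*b^2/2 - 7*b/4 + 3*sqrt(2)*b - 7*sqrt(2)/2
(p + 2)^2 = p^2 + 4*p + 4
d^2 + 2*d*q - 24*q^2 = (d - 4*q)*(d + 6*q)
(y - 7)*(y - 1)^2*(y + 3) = y^4 - 6*y^3 - 12*y^2 + 38*y - 21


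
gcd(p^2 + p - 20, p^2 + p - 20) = p^2 + p - 20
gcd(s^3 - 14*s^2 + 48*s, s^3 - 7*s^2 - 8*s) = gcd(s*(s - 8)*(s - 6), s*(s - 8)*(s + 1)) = s^2 - 8*s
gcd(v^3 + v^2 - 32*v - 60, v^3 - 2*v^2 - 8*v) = v + 2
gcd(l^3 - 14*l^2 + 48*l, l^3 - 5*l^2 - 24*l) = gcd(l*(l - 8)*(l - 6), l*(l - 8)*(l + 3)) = l^2 - 8*l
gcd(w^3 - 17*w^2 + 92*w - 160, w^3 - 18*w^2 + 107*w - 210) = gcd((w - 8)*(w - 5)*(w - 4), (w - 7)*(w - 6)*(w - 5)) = w - 5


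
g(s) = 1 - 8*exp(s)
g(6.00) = -3226.43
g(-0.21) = -5.48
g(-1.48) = -0.82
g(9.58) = -115778.35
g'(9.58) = -115779.35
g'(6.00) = -3227.43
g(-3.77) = 0.82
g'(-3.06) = -0.38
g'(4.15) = -507.47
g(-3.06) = 0.62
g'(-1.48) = -1.82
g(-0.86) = -2.39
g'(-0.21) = -6.48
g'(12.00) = -1302038.33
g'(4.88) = -1053.05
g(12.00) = -1302037.33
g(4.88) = -1052.05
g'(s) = -8*exp(s)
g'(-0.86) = -3.39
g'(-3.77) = -0.18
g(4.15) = -506.47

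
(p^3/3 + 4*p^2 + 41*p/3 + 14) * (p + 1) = p^4/3 + 13*p^3/3 + 53*p^2/3 + 83*p/3 + 14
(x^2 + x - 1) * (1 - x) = -x^3 + 2*x - 1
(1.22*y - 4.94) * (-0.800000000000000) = 3.952 - 0.976*y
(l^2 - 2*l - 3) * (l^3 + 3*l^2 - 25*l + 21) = l^5 + l^4 - 34*l^3 + 62*l^2 + 33*l - 63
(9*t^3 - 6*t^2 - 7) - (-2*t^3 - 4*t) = 11*t^3 - 6*t^2 + 4*t - 7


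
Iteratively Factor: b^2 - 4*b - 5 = (b + 1)*(b - 5)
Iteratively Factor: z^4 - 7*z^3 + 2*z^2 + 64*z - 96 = (z + 3)*(z^3 - 10*z^2 + 32*z - 32) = (z - 2)*(z + 3)*(z^2 - 8*z + 16) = (z - 4)*(z - 2)*(z + 3)*(z - 4)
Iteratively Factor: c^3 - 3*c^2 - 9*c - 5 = (c - 5)*(c^2 + 2*c + 1) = (c - 5)*(c + 1)*(c + 1)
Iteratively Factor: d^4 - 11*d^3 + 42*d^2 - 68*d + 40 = (d - 2)*(d^3 - 9*d^2 + 24*d - 20) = (d - 2)^2*(d^2 - 7*d + 10) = (d - 2)^3*(d - 5)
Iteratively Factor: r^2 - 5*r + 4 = (r - 4)*(r - 1)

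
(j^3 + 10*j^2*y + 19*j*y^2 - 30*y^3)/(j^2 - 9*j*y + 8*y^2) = (-j^2 - 11*j*y - 30*y^2)/(-j + 8*y)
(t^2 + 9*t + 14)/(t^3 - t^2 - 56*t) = (t + 2)/(t*(t - 8))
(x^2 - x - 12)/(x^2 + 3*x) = (x - 4)/x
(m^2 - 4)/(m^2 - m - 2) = (m + 2)/(m + 1)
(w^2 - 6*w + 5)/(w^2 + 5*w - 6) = (w - 5)/(w + 6)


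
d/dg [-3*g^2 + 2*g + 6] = 2 - 6*g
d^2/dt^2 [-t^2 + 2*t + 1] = -2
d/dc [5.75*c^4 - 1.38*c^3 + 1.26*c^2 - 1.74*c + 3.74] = 23.0*c^3 - 4.14*c^2 + 2.52*c - 1.74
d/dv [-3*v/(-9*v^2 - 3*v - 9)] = (3*v^2 - v*(6*v + 1) + v + 3)/(3*v^2 + v + 3)^2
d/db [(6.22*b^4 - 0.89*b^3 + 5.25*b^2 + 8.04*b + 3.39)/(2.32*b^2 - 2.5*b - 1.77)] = (28.8608*b^5 - 48.7148*b^4 - 39.5876*b^3 - 27.0519*b^2 - 34.3146*b - 5.7558)/(5.3824*b^4 - 11.6*b^3 - 1.9628*b^2 + 8.85*b + 3.1329)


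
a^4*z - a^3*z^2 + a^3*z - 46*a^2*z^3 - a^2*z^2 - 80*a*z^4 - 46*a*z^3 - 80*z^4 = (a - 8*z)*(a + 2*z)*(a + 5*z)*(a*z + z)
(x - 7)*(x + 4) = x^2 - 3*x - 28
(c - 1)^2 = c^2 - 2*c + 1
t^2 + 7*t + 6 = (t + 1)*(t + 6)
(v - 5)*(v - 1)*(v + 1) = v^3 - 5*v^2 - v + 5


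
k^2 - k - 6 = (k - 3)*(k + 2)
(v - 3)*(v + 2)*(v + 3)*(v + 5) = v^4 + 7*v^3 + v^2 - 63*v - 90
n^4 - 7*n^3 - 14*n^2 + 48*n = n*(n - 8)*(n - 2)*(n + 3)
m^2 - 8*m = m*(m - 8)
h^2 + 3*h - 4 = (h - 1)*(h + 4)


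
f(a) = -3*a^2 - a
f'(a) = -6*a - 1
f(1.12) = -4.88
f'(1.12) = -7.72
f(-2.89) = -22.17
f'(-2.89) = 16.34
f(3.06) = -31.15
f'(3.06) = -19.36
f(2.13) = -15.74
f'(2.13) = -13.78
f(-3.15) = -26.62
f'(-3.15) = 17.90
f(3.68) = -44.31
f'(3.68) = -23.08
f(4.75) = -72.44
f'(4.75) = -29.50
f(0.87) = -3.14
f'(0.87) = -6.22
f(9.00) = -252.00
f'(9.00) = -55.00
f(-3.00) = -24.00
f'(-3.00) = 17.00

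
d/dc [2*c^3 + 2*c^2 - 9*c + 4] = 6*c^2 + 4*c - 9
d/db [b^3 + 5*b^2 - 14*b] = 3*b^2 + 10*b - 14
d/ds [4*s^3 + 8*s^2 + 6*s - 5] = 12*s^2 + 16*s + 6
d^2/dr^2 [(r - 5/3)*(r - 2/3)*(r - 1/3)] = 6*r - 16/3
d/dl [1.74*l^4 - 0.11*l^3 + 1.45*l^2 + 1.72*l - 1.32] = 6.96*l^3 - 0.33*l^2 + 2.9*l + 1.72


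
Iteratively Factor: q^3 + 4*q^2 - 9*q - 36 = (q + 4)*(q^2 - 9) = (q - 3)*(q + 4)*(q + 3)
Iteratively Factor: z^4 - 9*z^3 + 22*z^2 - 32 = (z - 4)*(z^3 - 5*z^2 + 2*z + 8) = (z - 4)^2*(z^2 - z - 2) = (z - 4)^2*(z + 1)*(z - 2)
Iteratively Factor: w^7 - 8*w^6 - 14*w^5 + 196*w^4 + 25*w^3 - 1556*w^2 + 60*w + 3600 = (w - 5)*(w^6 - 3*w^5 - 29*w^4 + 51*w^3 + 280*w^2 - 156*w - 720) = (w - 5)*(w + 3)*(w^5 - 6*w^4 - 11*w^3 + 84*w^2 + 28*w - 240) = (w - 5)*(w + 3)^2*(w^4 - 9*w^3 + 16*w^2 + 36*w - 80) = (w - 5)*(w - 4)*(w + 3)^2*(w^3 - 5*w^2 - 4*w + 20) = (w - 5)^2*(w - 4)*(w + 3)^2*(w^2 - 4) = (w - 5)^2*(w - 4)*(w + 2)*(w + 3)^2*(w - 2)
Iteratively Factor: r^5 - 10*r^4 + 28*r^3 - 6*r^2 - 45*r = (r - 3)*(r^4 - 7*r^3 + 7*r^2 + 15*r) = r*(r - 3)*(r^3 - 7*r^2 + 7*r + 15) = r*(r - 3)*(r + 1)*(r^2 - 8*r + 15) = r*(r - 3)^2*(r + 1)*(r - 5)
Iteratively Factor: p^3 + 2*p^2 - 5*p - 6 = (p + 3)*(p^2 - p - 2) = (p + 1)*(p + 3)*(p - 2)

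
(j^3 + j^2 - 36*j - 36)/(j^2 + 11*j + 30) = (j^2 - 5*j - 6)/(j + 5)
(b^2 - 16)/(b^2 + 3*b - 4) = (b - 4)/(b - 1)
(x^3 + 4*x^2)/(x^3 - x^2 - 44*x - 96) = x^2/(x^2 - 5*x - 24)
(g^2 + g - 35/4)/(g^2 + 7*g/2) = (g - 5/2)/g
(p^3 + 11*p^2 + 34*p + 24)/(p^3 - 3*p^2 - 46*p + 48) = (p^2 + 5*p + 4)/(p^2 - 9*p + 8)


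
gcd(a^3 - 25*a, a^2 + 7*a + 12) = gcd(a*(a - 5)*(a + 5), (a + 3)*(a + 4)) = 1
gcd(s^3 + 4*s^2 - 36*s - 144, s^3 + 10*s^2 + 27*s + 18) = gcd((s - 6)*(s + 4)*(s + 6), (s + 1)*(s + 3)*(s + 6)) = s + 6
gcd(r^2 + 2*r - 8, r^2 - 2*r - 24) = r + 4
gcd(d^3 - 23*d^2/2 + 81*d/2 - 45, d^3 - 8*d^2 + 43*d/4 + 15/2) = d^2 - 17*d/2 + 15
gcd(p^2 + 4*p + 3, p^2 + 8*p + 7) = p + 1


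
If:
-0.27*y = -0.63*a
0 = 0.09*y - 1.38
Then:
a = 6.57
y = 15.33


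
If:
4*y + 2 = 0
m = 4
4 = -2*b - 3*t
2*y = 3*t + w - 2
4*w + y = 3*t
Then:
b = -47/20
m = 4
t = 7/30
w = 3/10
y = -1/2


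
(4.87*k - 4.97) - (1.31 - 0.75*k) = 5.62*k - 6.28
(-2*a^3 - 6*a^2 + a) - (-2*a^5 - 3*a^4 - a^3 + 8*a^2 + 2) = 2*a^5 + 3*a^4 - a^3 - 14*a^2 + a - 2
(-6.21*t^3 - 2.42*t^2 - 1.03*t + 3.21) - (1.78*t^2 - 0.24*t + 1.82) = -6.21*t^3 - 4.2*t^2 - 0.79*t + 1.39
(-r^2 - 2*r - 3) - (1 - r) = -r^2 - r - 4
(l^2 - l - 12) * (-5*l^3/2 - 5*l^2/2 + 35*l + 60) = -5*l^5/2 + 135*l^3/2 + 55*l^2 - 480*l - 720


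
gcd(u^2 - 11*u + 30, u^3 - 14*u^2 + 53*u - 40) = u - 5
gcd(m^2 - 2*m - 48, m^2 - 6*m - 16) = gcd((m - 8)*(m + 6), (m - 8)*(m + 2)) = m - 8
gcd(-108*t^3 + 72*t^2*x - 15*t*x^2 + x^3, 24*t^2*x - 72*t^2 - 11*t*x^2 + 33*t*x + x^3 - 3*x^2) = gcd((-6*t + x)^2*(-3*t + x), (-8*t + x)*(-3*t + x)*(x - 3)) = -3*t + x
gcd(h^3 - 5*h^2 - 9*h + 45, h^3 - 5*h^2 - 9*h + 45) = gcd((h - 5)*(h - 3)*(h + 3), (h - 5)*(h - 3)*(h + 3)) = h^3 - 5*h^2 - 9*h + 45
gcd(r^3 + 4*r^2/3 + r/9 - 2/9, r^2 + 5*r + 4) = r + 1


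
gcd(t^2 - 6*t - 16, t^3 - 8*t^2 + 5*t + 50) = t + 2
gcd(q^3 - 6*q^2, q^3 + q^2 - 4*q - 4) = 1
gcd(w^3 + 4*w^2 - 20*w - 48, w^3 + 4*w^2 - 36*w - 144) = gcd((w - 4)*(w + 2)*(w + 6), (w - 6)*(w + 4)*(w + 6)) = w + 6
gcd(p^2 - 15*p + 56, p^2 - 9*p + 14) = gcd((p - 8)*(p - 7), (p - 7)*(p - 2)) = p - 7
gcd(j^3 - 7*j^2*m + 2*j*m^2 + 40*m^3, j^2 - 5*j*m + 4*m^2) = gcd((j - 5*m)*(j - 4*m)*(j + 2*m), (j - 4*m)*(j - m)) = j - 4*m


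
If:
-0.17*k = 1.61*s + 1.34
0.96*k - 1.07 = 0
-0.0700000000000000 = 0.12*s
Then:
No Solution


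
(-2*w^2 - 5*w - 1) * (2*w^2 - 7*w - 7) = -4*w^4 + 4*w^3 + 47*w^2 + 42*w + 7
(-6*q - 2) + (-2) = -6*q - 4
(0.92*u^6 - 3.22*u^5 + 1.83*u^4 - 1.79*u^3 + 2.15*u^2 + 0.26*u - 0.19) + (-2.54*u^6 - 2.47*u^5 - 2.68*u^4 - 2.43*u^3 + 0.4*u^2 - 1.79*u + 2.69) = -1.62*u^6 - 5.69*u^5 - 0.85*u^4 - 4.22*u^3 + 2.55*u^2 - 1.53*u + 2.5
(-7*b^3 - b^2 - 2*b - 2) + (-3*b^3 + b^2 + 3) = -10*b^3 - 2*b + 1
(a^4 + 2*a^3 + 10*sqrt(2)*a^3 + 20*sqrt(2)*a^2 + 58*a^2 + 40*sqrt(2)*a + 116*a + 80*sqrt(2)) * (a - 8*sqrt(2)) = a^5 + 2*a^4 + 2*sqrt(2)*a^4 - 102*a^3 + 4*sqrt(2)*a^3 - 424*sqrt(2)*a^2 - 204*a^2 - 848*sqrt(2)*a - 640*a - 1280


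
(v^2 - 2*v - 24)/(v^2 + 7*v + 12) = (v - 6)/(v + 3)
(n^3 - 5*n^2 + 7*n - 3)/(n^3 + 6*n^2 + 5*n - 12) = (n^2 - 4*n + 3)/(n^2 + 7*n + 12)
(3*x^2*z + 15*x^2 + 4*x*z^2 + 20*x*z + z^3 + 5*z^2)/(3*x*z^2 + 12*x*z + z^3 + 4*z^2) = (x*z + 5*x + z^2 + 5*z)/(z*(z + 4))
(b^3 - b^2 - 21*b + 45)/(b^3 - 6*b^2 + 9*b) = (b + 5)/b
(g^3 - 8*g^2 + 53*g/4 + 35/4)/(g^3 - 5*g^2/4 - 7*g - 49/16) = 4*(g - 5)/(4*g + 7)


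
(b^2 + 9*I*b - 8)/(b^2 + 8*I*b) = (b + I)/b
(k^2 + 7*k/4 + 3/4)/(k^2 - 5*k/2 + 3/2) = (4*k^2 + 7*k + 3)/(2*(2*k^2 - 5*k + 3))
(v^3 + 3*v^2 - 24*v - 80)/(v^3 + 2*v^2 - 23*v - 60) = (v + 4)/(v + 3)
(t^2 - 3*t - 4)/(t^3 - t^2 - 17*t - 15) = (t - 4)/(t^2 - 2*t - 15)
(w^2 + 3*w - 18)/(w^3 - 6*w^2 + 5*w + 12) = (w + 6)/(w^2 - 3*w - 4)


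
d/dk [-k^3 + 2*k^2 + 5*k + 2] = -3*k^2 + 4*k + 5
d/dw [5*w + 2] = 5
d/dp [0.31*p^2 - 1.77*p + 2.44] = 0.62*p - 1.77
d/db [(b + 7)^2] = 2*b + 14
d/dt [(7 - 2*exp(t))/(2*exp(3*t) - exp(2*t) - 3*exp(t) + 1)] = (-(2*exp(t) - 7)*(-6*exp(2*t) + 2*exp(t) + 3) - 4*exp(3*t) + 2*exp(2*t) + 6*exp(t) - 2)*exp(t)/(2*exp(3*t) - exp(2*t) - 3*exp(t) + 1)^2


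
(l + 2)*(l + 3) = l^2 + 5*l + 6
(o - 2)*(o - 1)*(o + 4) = o^3 + o^2 - 10*o + 8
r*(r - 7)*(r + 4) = r^3 - 3*r^2 - 28*r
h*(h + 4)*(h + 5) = h^3 + 9*h^2 + 20*h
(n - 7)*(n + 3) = n^2 - 4*n - 21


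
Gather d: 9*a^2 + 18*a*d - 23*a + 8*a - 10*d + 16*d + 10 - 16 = 9*a^2 - 15*a + d*(18*a + 6) - 6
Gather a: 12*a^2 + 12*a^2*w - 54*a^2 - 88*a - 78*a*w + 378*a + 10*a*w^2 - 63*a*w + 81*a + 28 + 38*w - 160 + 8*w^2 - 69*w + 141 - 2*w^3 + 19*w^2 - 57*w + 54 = a^2*(12*w - 42) + a*(10*w^2 - 141*w + 371) - 2*w^3 + 27*w^2 - 88*w + 63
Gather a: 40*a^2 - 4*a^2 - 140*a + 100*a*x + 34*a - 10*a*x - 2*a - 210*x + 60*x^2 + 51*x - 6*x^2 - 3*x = 36*a^2 + a*(90*x - 108) + 54*x^2 - 162*x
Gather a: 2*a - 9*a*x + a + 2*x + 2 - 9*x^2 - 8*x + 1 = a*(3 - 9*x) - 9*x^2 - 6*x + 3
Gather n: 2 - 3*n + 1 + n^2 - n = n^2 - 4*n + 3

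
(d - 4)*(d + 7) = d^2 + 3*d - 28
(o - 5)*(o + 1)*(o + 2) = o^3 - 2*o^2 - 13*o - 10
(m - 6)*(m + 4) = m^2 - 2*m - 24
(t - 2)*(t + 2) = t^2 - 4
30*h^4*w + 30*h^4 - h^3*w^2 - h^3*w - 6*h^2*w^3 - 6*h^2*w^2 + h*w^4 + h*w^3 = (-5*h + w)*(-3*h + w)*(2*h + w)*(h*w + h)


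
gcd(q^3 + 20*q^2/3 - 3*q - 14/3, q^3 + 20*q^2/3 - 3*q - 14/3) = q^3 + 20*q^2/3 - 3*q - 14/3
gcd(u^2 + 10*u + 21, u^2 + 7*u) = u + 7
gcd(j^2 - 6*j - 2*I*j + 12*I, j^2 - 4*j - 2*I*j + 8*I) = j - 2*I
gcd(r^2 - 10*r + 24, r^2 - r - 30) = r - 6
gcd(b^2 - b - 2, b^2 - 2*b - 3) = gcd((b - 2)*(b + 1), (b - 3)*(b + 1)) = b + 1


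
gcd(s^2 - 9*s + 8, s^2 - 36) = 1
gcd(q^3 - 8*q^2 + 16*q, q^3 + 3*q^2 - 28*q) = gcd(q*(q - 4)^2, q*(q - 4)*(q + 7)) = q^2 - 4*q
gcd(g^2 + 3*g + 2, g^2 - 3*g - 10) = g + 2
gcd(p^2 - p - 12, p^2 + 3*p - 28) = p - 4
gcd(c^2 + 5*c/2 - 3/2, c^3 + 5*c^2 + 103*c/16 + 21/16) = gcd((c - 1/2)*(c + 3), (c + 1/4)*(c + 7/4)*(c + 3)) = c + 3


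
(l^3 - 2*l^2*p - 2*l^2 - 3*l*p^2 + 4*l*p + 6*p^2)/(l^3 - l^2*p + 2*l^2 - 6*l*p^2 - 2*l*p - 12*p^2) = (l^2 + l*p - 2*l - 2*p)/(l^2 + 2*l*p + 2*l + 4*p)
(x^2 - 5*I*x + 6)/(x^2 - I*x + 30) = (x + I)/(x + 5*I)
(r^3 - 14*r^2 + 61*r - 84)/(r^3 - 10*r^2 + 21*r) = (r - 4)/r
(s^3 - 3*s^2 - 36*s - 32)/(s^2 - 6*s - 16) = (s^2 + 5*s + 4)/(s + 2)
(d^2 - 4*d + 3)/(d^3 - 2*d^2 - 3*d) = (d - 1)/(d*(d + 1))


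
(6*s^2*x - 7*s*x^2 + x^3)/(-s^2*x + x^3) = (-6*s + x)/(s + x)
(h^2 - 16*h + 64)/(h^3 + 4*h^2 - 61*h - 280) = (h - 8)/(h^2 + 12*h + 35)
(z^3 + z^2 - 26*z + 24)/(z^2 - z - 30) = (-z^3 - z^2 + 26*z - 24)/(-z^2 + z + 30)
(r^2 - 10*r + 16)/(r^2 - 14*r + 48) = (r - 2)/(r - 6)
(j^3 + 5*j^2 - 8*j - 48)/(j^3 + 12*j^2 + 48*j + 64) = (j - 3)/(j + 4)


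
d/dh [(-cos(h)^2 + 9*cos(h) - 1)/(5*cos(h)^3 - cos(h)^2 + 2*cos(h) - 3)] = 16*(-5*cos(h)^4 + 90*cos(h)^3 - 22*cos(h)^2 - 4*cos(h) + 25)*sin(h)/(-23*cos(h) + 2*cos(2*h) - 5*cos(3*h) + 14)^2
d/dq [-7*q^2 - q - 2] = -14*q - 1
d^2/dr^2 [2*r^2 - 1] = 4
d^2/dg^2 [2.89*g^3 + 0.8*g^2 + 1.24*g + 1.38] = 17.34*g + 1.6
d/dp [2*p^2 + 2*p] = 4*p + 2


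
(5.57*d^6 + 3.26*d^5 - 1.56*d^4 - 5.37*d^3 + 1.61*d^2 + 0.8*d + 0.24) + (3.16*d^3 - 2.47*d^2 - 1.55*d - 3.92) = 5.57*d^6 + 3.26*d^5 - 1.56*d^4 - 2.21*d^3 - 0.86*d^2 - 0.75*d - 3.68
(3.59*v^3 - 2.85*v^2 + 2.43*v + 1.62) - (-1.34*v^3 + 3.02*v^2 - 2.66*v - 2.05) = 4.93*v^3 - 5.87*v^2 + 5.09*v + 3.67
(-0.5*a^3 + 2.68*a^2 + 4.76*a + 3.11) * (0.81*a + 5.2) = -0.405*a^4 - 0.4292*a^3 + 17.7916*a^2 + 27.2711*a + 16.172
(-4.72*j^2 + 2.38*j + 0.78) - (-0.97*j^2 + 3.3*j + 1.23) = -3.75*j^2 - 0.92*j - 0.45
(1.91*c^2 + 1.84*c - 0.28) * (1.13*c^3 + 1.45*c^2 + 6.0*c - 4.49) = 2.1583*c^5 + 4.8487*c^4 + 13.8116*c^3 + 2.0581*c^2 - 9.9416*c + 1.2572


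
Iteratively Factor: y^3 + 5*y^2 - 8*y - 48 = (y - 3)*(y^2 + 8*y + 16) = (y - 3)*(y + 4)*(y + 4)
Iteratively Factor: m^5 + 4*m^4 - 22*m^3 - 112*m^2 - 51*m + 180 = (m + 3)*(m^4 + m^3 - 25*m^2 - 37*m + 60) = (m - 5)*(m + 3)*(m^3 + 6*m^2 + 5*m - 12) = (m - 5)*(m + 3)*(m + 4)*(m^2 + 2*m - 3) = (m - 5)*(m - 1)*(m + 3)*(m + 4)*(m + 3)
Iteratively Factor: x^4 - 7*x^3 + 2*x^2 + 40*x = (x + 2)*(x^3 - 9*x^2 + 20*x) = x*(x + 2)*(x^2 - 9*x + 20) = x*(x - 4)*(x + 2)*(x - 5)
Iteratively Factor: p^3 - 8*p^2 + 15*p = (p)*(p^2 - 8*p + 15) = p*(p - 5)*(p - 3)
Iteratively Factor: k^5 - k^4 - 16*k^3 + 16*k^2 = (k + 4)*(k^4 - 5*k^3 + 4*k^2) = (k - 4)*(k + 4)*(k^3 - k^2) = (k - 4)*(k - 1)*(k + 4)*(k^2) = k*(k - 4)*(k - 1)*(k + 4)*(k)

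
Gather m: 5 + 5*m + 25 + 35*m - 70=40*m - 40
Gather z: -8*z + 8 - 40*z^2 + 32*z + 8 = -40*z^2 + 24*z + 16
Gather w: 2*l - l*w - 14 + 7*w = 2*l + w*(7 - l) - 14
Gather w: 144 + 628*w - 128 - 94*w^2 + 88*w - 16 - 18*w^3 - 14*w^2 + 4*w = -18*w^3 - 108*w^2 + 720*w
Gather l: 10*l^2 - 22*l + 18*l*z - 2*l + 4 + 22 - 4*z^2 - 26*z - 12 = 10*l^2 + l*(18*z - 24) - 4*z^2 - 26*z + 14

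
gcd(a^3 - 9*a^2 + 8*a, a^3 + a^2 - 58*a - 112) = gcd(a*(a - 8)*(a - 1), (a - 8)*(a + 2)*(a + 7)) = a - 8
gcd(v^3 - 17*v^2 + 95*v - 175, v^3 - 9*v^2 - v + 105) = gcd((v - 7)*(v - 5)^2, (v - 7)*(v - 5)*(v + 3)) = v^2 - 12*v + 35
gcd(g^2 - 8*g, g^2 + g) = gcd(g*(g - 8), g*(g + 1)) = g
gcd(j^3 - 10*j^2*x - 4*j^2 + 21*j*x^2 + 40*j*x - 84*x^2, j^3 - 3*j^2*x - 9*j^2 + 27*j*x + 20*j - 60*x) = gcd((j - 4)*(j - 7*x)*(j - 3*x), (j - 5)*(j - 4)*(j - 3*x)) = -j^2 + 3*j*x + 4*j - 12*x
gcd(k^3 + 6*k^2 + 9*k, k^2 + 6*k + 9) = k^2 + 6*k + 9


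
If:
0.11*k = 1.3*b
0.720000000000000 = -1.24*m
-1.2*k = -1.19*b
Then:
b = 0.00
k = 0.00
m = -0.58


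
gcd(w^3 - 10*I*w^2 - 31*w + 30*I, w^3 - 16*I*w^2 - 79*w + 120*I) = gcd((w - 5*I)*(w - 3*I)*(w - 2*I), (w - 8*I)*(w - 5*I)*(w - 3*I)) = w^2 - 8*I*w - 15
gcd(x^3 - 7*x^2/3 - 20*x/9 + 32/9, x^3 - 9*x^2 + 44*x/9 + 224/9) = x + 4/3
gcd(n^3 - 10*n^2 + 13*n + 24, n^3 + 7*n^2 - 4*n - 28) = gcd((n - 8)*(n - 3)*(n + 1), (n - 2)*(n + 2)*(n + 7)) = 1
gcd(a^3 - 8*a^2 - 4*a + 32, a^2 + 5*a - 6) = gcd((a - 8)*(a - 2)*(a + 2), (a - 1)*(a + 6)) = 1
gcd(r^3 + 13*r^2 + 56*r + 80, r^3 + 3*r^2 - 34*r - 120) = r^2 + 9*r + 20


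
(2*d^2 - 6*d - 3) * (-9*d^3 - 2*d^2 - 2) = -18*d^5 + 50*d^4 + 39*d^3 + 2*d^2 + 12*d + 6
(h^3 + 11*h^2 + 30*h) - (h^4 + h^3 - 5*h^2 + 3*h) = -h^4 + 16*h^2 + 27*h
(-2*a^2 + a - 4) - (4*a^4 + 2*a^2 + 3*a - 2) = -4*a^4 - 4*a^2 - 2*a - 2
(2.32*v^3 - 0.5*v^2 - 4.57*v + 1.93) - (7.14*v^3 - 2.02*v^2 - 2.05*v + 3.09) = -4.82*v^3 + 1.52*v^2 - 2.52*v - 1.16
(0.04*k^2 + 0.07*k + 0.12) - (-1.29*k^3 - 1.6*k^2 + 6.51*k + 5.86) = 1.29*k^3 + 1.64*k^2 - 6.44*k - 5.74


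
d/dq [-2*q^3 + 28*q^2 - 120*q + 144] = -6*q^2 + 56*q - 120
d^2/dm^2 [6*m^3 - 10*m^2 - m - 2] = 36*m - 20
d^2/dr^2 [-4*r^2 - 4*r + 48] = -8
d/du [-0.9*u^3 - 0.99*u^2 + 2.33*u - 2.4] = -2.7*u^2 - 1.98*u + 2.33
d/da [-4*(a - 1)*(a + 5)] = -8*a - 16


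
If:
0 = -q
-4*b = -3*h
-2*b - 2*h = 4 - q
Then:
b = -6/7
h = -8/7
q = 0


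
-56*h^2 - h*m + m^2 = (-8*h + m)*(7*h + m)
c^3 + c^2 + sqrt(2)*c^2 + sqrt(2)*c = c*(c + 1)*(c + sqrt(2))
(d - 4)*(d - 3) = d^2 - 7*d + 12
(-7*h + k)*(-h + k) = 7*h^2 - 8*h*k + k^2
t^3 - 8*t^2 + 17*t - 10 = (t - 5)*(t - 2)*(t - 1)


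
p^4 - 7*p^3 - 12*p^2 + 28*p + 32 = (p - 8)*(p - 2)*(p + 1)*(p + 2)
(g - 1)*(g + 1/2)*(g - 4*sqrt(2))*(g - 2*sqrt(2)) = g^4 - 6*sqrt(2)*g^3 - g^3/2 + 3*sqrt(2)*g^2 + 31*g^2/2 - 8*g + 3*sqrt(2)*g - 8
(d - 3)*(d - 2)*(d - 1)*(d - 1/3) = d^4 - 19*d^3/3 + 13*d^2 - 29*d/3 + 2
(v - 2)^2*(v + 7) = v^3 + 3*v^2 - 24*v + 28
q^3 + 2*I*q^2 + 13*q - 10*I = (q - 2*I)*(q - I)*(q + 5*I)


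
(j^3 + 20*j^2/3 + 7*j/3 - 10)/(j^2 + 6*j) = j + 2/3 - 5/(3*j)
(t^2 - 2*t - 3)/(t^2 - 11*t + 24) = (t + 1)/(t - 8)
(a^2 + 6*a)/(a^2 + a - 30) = a/(a - 5)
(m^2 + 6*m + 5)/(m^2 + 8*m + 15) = (m + 1)/(m + 3)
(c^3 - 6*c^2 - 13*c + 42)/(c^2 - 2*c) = c - 4 - 21/c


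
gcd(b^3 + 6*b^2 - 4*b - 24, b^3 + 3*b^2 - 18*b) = b + 6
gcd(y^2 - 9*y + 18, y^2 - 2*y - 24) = y - 6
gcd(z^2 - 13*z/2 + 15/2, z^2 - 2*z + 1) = 1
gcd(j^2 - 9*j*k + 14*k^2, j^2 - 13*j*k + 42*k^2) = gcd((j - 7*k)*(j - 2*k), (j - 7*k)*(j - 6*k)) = j - 7*k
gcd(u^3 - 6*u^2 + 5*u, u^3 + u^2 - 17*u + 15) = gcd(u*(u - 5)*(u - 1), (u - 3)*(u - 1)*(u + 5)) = u - 1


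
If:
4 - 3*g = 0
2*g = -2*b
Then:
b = -4/3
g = 4/3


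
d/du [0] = 0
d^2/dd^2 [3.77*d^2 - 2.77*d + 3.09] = 7.54000000000000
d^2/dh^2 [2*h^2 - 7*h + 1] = 4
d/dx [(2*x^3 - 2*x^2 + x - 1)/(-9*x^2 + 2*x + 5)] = (-18*x^4 + 8*x^3 + 35*x^2 - 38*x + 7)/(81*x^4 - 36*x^3 - 86*x^2 + 20*x + 25)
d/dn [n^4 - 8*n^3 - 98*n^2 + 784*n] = 4*n^3 - 24*n^2 - 196*n + 784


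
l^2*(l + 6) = l^3 + 6*l^2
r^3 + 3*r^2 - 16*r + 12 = (r - 2)*(r - 1)*(r + 6)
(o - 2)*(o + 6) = o^2 + 4*o - 12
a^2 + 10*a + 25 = (a + 5)^2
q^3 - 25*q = q*(q - 5)*(q + 5)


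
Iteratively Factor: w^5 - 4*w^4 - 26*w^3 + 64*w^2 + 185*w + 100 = (w + 1)*(w^4 - 5*w^3 - 21*w^2 + 85*w + 100) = (w - 5)*(w + 1)*(w^3 - 21*w - 20) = (w - 5)*(w + 1)*(w + 4)*(w^2 - 4*w - 5) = (w - 5)*(w + 1)^2*(w + 4)*(w - 5)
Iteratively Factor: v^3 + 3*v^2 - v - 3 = (v + 1)*(v^2 + 2*v - 3) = (v - 1)*(v + 1)*(v + 3)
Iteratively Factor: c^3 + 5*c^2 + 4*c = (c + 1)*(c^2 + 4*c) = c*(c + 1)*(c + 4)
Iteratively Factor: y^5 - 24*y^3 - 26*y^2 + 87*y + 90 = (y + 3)*(y^4 - 3*y^3 - 15*y^2 + 19*y + 30) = (y + 3)^2*(y^3 - 6*y^2 + 3*y + 10) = (y - 5)*(y + 3)^2*(y^2 - y - 2) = (y - 5)*(y - 2)*(y + 3)^2*(y + 1)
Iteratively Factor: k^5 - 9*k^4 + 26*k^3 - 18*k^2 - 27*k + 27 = (k - 3)*(k^4 - 6*k^3 + 8*k^2 + 6*k - 9) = (k - 3)^2*(k^3 - 3*k^2 - k + 3) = (k - 3)^2*(k + 1)*(k^2 - 4*k + 3) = (k - 3)^2*(k - 1)*(k + 1)*(k - 3)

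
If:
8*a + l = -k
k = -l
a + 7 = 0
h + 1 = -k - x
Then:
No Solution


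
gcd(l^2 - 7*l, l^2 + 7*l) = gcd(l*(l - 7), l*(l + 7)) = l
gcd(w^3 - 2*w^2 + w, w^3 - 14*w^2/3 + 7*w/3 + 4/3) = w - 1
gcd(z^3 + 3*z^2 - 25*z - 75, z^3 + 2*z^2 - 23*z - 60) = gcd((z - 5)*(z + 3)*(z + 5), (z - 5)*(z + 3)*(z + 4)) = z^2 - 2*z - 15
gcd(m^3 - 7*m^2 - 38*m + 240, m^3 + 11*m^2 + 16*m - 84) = m + 6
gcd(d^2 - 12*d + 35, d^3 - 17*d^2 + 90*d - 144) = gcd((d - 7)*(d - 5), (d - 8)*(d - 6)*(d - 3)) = 1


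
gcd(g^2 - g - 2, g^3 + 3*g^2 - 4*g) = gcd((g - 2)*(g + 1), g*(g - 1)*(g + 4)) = 1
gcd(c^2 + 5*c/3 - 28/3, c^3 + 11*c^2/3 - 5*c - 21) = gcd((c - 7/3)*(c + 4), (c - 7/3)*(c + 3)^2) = c - 7/3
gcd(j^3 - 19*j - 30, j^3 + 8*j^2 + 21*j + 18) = j^2 + 5*j + 6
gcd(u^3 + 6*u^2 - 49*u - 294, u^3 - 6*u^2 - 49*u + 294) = u^2 - 49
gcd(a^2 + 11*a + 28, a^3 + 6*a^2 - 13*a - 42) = a + 7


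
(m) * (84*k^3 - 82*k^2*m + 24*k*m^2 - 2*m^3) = 84*k^3*m - 82*k^2*m^2 + 24*k*m^3 - 2*m^4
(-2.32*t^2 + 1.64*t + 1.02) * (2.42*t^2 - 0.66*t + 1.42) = -5.6144*t^4 + 5.5*t^3 - 1.9084*t^2 + 1.6556*t + 1.4484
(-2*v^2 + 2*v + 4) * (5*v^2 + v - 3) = -10*v^4 + 8*v^3 + 28*v^2 - 2*v - 12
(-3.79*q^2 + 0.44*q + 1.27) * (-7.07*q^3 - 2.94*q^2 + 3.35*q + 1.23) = 26.7953*q^5 + 8.0318*q^4 - 22.969*q^3 - 6.9215*q^2 + 4.7957*q + 1.5621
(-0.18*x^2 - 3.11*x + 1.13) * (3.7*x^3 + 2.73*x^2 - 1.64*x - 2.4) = -0.666*x^5 - 11.9984*x^4 - 4.0141*x^3 + 8.6173*x^2 + 5.6108*x - 2.712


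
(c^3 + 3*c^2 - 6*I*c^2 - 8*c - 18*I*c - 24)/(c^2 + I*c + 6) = (c^2 + c*(3 - 4*I) - 12*I)/(c + 3*I)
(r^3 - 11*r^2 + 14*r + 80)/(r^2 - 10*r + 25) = (r^2 - 6*r - 16)/(r - 5)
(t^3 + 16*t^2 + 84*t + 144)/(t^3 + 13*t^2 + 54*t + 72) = (t + 6)/(t + 3)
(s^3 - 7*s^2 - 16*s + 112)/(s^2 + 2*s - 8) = (s^2 - 11*s + 28)/(s - 2)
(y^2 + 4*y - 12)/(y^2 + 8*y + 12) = (y - 2)/(y + 2)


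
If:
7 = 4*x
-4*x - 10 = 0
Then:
No Solution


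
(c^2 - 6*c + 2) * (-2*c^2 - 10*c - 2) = -2*c^4 + 2*c^3 + 54*c^2 - 8*c - 4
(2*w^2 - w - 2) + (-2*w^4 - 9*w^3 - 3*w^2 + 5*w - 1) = -2*w^4 - 9*w^3 - w^2 + 4*w - 3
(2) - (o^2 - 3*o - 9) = -o^2 + 3*o + 11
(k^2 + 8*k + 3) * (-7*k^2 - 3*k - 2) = -7*k^4 - 59*k^3 - 47*k^2 - 25*k - 6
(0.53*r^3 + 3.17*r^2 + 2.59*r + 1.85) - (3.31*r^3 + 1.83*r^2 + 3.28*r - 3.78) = -2.78*r^3 + 1.34*r^2 - 0.69*r + 5.63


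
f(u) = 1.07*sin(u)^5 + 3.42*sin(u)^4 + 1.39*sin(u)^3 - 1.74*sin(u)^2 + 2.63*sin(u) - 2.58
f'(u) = 5.35*sin(u)^4*cos(u) + 13.68*sin(u)^3*cos(u) + 4.17*sin(u)^2*cos(u) - 3.48*sin(u)*cos(u) + 2.63*cos(u)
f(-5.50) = -0.07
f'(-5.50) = 5.94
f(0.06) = -2.43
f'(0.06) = 2.43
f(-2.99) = -3.02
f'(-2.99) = -3.17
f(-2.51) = -4.69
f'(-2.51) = -3.21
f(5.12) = -5.80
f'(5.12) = 1.01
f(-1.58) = -5.99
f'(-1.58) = -0.02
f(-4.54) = 3.87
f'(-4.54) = -3.67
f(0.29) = -1.91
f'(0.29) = 2.23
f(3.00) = -2.24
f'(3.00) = -2.24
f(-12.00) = -1.12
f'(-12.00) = 3.81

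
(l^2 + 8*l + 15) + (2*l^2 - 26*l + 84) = 3*l^2 - 18*l + 99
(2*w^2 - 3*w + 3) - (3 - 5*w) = 2*w^2 + 2*w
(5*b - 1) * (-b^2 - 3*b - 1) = -5*b^3 - 14*b^2 - 2*b + 1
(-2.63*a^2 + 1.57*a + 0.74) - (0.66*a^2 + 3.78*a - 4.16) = -3.29*a^2 - 2.21*a + 4.9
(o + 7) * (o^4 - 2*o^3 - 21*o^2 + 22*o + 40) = o^5 + 5*o^4 - 35*o^3 - 125*o^2 + 194*o + 280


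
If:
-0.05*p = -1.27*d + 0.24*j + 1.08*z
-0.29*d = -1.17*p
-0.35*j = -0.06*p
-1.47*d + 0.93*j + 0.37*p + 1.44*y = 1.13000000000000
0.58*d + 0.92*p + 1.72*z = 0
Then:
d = 0.00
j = 0.00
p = 0.00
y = 0.78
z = 0.00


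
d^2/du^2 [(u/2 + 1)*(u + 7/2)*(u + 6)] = 3*u + 23/2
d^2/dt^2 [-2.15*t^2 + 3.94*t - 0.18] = -4.30000000000000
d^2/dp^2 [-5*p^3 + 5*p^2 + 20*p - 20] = 10 - 30*p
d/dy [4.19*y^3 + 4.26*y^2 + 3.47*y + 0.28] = 12.57*y^2 + 8.52*y + 3.47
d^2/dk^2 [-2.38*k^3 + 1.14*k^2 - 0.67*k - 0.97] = 2.28 - 14.28*k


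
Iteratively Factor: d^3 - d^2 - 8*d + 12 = (d - 2)*(d^2 + d - 6) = (d - 2)^2*(d + 3)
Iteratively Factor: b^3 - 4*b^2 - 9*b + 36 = (b - 3)*(b^2 - b - 12) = (b - 3)*(b + 3)*(b - 4)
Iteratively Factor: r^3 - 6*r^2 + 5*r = (r - 1)*(r^2 - 5*r) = r*(r - 1)*(r - 5)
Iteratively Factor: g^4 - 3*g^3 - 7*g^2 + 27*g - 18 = (g - 3)*(g^3 - 7*g + 6) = (g - 3)*(g + 3)*(g^2 - 3*g + 2) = (g - 3)*(g - 2)*(g + 3)*(g - 1)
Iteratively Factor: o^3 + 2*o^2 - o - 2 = (o - 1)*(o^2 + 3*o + 2) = (o - 1)*(o + 1)*(o + 2)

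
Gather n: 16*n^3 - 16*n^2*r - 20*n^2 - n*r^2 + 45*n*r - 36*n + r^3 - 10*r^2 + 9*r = 16*n^3 + n^2*(-16*r - 20) + n*(-r^2 + 45*r - 36) + r^3 - 10*r^2 + 9*r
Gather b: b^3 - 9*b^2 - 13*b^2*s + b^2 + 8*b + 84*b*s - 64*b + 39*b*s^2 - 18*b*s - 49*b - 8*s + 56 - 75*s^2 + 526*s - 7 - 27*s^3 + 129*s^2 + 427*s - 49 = b^3 + b^2*(-13*s - 8) + b*(39*s^2 + 66*s - 105) - 27*s^3 + 54*s^2 + 945*s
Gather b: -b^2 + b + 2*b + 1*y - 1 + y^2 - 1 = -b^2 + 3*b + y^2 + y - 2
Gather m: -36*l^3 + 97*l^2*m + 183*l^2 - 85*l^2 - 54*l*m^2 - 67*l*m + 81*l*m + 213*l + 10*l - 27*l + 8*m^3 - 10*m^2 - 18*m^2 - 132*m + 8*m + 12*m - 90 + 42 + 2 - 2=-36*l^3 + 98*l^2 + 196*l + 8*m^3 + m^2*(-54*l - 28) + m*(97*l^2 + 14*l - 112) - 48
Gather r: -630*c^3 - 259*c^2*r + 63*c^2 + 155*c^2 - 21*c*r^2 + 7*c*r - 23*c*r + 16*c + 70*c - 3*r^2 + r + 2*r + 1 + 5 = -630*c^3 + 218*c^2 + 86*c + r^2*(-21*c - 3) + r*(-259*c^2 - 16*c + 3) + 6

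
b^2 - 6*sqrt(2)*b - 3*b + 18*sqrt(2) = (b - 3)*(b - 6*sqrt(2))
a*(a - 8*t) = a^2 - 8*a*t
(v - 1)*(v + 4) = v^2 + 3*v - 4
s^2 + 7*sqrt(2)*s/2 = s*(s + 7*sqrt(2)/2)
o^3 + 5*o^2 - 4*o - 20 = (o - 2)*(o + 2)*(o + 5)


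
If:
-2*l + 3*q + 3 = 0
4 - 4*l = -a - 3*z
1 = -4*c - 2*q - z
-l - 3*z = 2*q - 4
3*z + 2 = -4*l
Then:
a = -202/5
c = 5/12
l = -24/5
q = -21/5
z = 86/15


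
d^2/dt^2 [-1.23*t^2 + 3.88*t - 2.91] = -2.46000000000000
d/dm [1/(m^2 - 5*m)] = (5 - 2*m)/(m^2*(m - 5)^2)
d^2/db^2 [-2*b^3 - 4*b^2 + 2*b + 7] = -12*b - 8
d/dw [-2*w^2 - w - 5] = -4*w - 1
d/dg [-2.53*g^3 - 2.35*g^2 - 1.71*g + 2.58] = -7.59*g^2 - 4.7*g - 1.71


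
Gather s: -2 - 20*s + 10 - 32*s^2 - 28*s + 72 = -32*s^2 - 48*s + 80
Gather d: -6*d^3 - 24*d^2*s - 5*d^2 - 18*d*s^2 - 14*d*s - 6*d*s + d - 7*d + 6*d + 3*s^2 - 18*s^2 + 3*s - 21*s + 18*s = -6*d^3 + d^2*(-24*s - 5) + d*(-18*s^2 - 20*s) - 15*s^2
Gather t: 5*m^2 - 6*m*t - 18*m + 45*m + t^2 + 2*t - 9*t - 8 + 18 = 5*m^2 + 27*m + t^2 + t*(-6*m - 7) + 10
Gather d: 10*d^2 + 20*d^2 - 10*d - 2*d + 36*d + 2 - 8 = 30*d^2 + 24*d - 6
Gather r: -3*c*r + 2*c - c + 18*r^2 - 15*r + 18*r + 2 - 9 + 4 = c + 18*r^2 + r*(3 - 3*c) - 3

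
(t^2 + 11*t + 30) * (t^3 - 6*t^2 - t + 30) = t^5 + 5*t^4 - 37*t^3 - 161*t^2 + 300*t + 900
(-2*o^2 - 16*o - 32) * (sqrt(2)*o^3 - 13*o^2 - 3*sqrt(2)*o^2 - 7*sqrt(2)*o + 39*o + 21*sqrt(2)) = -2*sqrt(2)*o^5 - 10*sqrt(2)*o^4 + 26*o^4 + 30*sqrt(2)*o^3 + 130*o^3 - 208*o^2 + 166*sqrt(2)*o^2 - 1248*o - 112*sqrt(2)*o - 672*sqrt(2)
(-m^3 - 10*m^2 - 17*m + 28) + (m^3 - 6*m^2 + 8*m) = -16*m^2 - 9*m + 28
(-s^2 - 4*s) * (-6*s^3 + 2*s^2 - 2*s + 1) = 6*s^5 + 22*s^4 - 6*s^3 + 7*s^2 - 4*s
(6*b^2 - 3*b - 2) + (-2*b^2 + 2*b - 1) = 4*b^2 - b - 3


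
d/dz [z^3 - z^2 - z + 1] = 3*z^2 - 2*z - 1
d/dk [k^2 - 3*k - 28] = 2*k - 3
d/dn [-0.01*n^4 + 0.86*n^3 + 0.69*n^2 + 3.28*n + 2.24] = -0.04*n^3 + 2.58*n^2 + 1.38*n + 3.28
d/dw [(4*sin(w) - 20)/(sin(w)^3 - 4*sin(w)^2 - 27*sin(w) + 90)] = 4*(-2*sin(w)^3 + 19*sin(w)^2 - 40*sin(w) - 45)*cos(w)/(sin(w)^3 - 4*sin(w)^2 - 27*sin(w) + 90)^2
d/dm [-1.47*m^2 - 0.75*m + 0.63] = -2.94*m - 0.75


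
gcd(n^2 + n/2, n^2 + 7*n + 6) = 1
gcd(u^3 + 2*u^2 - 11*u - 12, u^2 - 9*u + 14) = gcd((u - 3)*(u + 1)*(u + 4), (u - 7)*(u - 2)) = 1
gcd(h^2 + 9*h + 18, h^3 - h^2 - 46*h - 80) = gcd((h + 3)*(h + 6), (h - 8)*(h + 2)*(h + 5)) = 1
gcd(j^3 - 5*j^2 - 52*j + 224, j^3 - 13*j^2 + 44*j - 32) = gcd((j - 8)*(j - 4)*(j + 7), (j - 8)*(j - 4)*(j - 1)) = j^2 - 12*j + 32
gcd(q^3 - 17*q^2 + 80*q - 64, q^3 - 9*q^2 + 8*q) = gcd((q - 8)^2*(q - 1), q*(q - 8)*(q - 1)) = q^2 - 9*q + 8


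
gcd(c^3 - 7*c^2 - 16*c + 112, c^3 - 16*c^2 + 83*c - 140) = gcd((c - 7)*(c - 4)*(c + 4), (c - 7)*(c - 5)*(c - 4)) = c^2 - 11*c + 28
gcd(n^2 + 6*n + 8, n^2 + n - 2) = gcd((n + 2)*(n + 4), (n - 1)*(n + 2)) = n + 2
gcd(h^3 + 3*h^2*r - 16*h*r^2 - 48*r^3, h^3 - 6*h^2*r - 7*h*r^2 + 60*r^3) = -h^2 + h*r + 12*r^2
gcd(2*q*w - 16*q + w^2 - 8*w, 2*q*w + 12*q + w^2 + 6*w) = 2*q + w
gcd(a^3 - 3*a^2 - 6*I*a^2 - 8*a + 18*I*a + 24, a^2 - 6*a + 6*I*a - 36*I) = 1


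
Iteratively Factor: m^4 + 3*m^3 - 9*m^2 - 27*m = (m + 3)*(m^3 - 9*m) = (m - 3)*(m + 3)*(m^2 + 3*m) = m*(m - 3)*(m + 3)*(m + 3)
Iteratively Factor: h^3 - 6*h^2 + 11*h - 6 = (h - 3)*(h^2 - 3*h + 2) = (h - 3)*(h - 1)*(h - 2)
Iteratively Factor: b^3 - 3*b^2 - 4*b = (b)*(b^2 - 3*b - 4) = b*(b - 4)*(b + 1)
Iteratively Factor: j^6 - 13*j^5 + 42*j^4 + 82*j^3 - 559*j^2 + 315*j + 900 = (j + 3)*(j^5 - 16*j^4 + 90*j^3 - 188*j^2 + 5*j + 300) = (j - 5)*(j + 3)*(j^4 - 11*j^3 + 35*j^2 - 13*j - 60) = (j - 5)^2*(j + 3)*(j^3 - 6*j^2 + 5*j + 12) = (j - 5)^2*(j + 1)*(j + 3)*(j^2 - 7*j + 12) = (j - 5)^2*(j - 3)*(j + 1)*(j + 3)*(j - 4)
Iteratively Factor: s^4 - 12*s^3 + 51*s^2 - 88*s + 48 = (s - 4)*(s^3 - 8*s^2 + 19*s - 12) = (s - 4)*(s - 1)*(s^2 - 7*s + 12) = (s - 4)*(s - 3)*(s - 1)*(s - 4)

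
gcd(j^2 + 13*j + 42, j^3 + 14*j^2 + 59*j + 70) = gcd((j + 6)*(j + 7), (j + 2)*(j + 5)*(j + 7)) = j + 7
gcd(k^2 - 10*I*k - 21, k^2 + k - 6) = 1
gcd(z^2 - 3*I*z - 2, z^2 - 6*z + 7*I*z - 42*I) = 1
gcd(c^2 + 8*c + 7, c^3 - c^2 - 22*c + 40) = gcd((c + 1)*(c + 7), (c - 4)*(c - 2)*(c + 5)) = 1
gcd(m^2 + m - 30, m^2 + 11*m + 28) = 1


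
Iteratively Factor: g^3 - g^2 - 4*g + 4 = (g - 2)*(g^2 + g - 2) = (g - 2)*(g + 2)*(g - 1)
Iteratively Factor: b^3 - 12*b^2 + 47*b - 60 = (b - 4)*(b^2 - 8*b + 15) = (b - 5)*(b - 4)*(b - 3)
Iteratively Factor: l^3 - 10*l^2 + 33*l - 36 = (l - 3)*(l^2 - 7*l + 12) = (l - 3)^2*(l - 4)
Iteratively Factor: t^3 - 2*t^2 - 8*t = (t - 4)*(t^2 + 2*t) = (t - 4)*(t + 2)*(t)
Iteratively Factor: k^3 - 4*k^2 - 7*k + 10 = (k - 1)*(k^2 - 3*k - 10) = (k - 5)*(k - 1)*(k + 2)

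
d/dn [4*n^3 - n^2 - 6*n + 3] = 12*n^2 - 2*n - 6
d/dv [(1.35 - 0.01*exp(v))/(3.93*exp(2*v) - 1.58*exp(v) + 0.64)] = (0.0393*exp(2*v) - 10.611*exp(v) + 2.1266)*exp(v)/(15.4449*exp(4*v) - 12.4188*exp(3*v) + 7.5268*exp(2*v) - 2.0224*exp(v) + 0.4096)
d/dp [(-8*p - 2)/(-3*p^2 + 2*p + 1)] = 4*(-6*p^2 - 3*p - 1)/(9*p^4 - 12*p^3 - 2*p^2 + 4*p + 1)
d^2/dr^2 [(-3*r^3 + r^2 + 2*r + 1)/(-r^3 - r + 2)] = 2*(-r^6 - 15*r^5 + 33*r^4 - 9*r^3 - 45*r^2 + 30*r - 9)/(r^9 + 3*r^7 - 6*r^6 + 3*r^5 - 12*r^4 + 13*r^3 - 6*r^2 + 12*r - 8)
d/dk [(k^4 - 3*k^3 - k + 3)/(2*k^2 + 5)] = (4*k^5 - 6*k^4 + 20*k^3 - 43*k^2 - 12*k - 5)/(4*k^4 + 20*k^2 + 25)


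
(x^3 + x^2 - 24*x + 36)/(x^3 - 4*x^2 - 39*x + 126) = (x - 2)/(x - 7)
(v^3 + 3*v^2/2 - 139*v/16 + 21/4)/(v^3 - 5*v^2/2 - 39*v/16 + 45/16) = (4*v^2 + 9*v - 28)/(4*v^2 - 7*v - 15)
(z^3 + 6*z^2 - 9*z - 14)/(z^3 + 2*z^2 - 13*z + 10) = (z^2 + 8*z + 7)/(z^2 + 4*z - 5)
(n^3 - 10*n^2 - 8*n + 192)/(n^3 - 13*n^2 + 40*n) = (n^2 - 2*n - 24)/(n*(n - 5))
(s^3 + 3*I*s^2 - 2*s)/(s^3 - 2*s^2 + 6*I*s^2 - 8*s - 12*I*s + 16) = s*(s + I)/(s^2 + 2*s*(-1 + 2*I) - 8*I)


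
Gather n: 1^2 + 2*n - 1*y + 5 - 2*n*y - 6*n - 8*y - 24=n*(-2*y - 4) - 9*y - 18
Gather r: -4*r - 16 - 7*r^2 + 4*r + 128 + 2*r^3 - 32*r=2*r^3 - 7*r^2 - 32*r + 112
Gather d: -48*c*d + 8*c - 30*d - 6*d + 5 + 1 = 8*c + d*(-48*c - 36) + 6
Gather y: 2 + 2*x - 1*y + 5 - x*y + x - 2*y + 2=3*x + y*(-x - 3) + 9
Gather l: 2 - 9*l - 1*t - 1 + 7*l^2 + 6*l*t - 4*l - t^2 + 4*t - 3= 7*l^2 + l*(6*t - 13) - t^2 + 3*t - 2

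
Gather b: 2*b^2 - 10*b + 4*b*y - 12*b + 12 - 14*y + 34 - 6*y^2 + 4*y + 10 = 2*b^2 + b*(4*y - 22) - 6*y^2 - 10*y + 56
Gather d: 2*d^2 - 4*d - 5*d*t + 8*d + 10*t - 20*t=2*d^2 + d*(4 - 5*t) - 10*t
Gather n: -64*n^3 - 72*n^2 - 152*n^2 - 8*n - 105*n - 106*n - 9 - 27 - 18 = -64*n^3 - 224*n^2 - 219*n - 54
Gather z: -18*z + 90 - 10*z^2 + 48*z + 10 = -10*z^2 + 30*z + 100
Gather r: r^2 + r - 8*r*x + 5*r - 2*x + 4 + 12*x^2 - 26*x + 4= r^2 + r*(6 - 8*x) + 12*x^2 - 28*x + 8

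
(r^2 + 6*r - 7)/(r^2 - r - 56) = (r - 1)/(r - 8)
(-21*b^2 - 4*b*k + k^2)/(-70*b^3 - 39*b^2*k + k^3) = (3*b + k)/(10*b^2 + 7*b*k + k^2)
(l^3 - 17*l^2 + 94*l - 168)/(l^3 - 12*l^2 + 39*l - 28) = (l - 6)/(l - 1)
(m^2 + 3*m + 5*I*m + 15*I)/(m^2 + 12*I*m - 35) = (m + 3)/(m + 7*I)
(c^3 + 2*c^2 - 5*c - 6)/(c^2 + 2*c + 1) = (c^2 + c - 6)/(c + 1)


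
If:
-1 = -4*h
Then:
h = 1/4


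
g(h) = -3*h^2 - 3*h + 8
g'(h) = -6*h - 3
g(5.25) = -90.44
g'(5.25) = -34.50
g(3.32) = -35.03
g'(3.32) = -22.92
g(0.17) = 7.40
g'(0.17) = -4.02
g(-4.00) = -28.00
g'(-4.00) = 21.00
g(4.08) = -54.18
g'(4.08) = -27.48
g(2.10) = -11.53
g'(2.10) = -15.60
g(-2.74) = -6.30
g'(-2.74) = 13.44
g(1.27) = -0.65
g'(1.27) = -10.62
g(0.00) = 8.00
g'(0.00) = -3.00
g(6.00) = -118.00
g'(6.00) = -39.00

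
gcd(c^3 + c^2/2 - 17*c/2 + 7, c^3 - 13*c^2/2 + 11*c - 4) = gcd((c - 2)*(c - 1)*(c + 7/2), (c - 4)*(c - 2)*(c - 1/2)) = c - 2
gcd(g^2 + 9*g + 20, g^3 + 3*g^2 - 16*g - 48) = g + 4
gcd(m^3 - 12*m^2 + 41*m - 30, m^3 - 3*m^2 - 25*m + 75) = m - 5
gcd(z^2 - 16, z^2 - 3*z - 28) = z + 4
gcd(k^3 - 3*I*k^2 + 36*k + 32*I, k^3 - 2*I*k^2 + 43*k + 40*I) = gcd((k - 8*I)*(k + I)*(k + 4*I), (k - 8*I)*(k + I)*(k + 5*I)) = k^2 - 7*I*k + 8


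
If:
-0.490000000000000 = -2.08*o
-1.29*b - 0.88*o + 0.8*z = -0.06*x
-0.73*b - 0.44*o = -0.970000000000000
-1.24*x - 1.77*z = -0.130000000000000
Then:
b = 1.19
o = 0.24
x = -3.36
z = 2.42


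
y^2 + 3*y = y*(y + 3)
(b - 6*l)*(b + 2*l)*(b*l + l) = b^3*l - 4*b^2*l^2 + b^2*l - 12*b*l^3 - 4*b*l^2 - 12*l^3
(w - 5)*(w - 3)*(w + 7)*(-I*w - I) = -I*w^4 + 42*I*w^2 - 64*I*w - 105*I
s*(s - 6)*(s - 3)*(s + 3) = s^4 - 6*s^3 - 9*s^2 + 54*s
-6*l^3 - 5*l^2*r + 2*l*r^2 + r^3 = (-2*l + r)*(l + r)*(3*l + r)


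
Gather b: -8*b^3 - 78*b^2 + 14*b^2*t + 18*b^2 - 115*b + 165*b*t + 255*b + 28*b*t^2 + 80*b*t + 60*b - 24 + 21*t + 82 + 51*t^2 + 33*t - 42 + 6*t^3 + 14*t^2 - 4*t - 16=-8*b^3 + b^2*(14*t - 60) + b*(28*t^2 + 245*t + 200) + 6*t^3 + 65*t^2 + 50*t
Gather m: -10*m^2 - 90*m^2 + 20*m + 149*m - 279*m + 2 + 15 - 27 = -100*m^2 - 110*m - 10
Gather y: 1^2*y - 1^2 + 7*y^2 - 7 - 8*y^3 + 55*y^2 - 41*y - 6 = -8*y^3 + 62*y^2 - 40*y - 14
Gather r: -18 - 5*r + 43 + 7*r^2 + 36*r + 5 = 7*r^2 + 31*r + 30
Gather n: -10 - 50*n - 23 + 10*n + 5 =-40*n - 28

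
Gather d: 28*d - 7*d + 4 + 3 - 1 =21*d + 6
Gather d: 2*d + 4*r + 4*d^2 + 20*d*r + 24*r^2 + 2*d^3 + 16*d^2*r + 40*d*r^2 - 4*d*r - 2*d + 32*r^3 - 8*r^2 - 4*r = 2*d^3 + d^2*(16*r + 4) + d*(40*r^2 + 16*r) + 32*r^3 + 16*r^2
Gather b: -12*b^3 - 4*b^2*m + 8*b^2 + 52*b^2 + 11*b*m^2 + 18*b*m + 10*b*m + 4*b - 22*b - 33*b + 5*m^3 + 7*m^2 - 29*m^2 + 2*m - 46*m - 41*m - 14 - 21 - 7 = -12*b^3 + b^2*(60 - 4*m) + b*(11*m^2 + 28*m - 51) + 5*m^3 - 22*m^2 - 85*m - 42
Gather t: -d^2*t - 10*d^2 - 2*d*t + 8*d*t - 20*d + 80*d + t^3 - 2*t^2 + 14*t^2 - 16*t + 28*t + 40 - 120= -10*d^2 + 60*d + t^3 + 12*t^2 + t*(-d^2 + 6*d + 12) - 80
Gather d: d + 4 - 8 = d - 4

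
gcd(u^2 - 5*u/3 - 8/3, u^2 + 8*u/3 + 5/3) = u + 1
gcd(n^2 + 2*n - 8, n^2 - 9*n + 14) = n - 2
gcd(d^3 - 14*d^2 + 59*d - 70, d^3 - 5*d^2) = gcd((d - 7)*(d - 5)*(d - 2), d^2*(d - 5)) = d - 5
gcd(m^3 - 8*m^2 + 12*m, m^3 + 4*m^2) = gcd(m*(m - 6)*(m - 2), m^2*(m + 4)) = m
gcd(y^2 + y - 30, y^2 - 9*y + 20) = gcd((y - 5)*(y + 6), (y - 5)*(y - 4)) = y - 5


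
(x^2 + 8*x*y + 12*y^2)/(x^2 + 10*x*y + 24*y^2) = (x + 2*y)/(x + 4*y)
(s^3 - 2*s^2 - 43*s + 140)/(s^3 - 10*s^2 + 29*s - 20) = (s + 7)/(s - 1)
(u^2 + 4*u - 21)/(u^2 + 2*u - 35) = (u - 3)/(u - 5)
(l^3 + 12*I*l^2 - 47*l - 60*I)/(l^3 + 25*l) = (l^2 + 7*I*l - 12)/(l*(l - 5*I))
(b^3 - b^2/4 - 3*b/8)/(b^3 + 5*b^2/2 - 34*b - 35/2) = b*(4*b - 3)/(4*(b^2 + 2*b - 35))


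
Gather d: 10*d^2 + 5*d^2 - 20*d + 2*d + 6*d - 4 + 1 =15*d^2 - 12*d - 3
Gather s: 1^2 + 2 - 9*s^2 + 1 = 4 - 9*s^2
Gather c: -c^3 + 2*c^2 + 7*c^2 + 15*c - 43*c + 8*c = -c^3 + 9*c^2 - 20*c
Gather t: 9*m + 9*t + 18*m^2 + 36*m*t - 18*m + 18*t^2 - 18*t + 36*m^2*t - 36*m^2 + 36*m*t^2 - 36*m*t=-18*m^2 - 9*m + t^2*(36*m + 18) + t*(36*m^2 - 9)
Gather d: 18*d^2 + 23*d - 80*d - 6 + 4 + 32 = 18*d^2 - 57*d + 30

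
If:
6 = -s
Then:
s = -6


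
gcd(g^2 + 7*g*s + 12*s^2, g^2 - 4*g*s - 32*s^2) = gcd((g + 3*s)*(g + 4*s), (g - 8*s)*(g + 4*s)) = g + 4*s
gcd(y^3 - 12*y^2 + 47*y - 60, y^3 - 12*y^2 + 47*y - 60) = y^3 - 12*y^2 + 47*y - 60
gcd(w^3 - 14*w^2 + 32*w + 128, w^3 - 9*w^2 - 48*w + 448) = w^2 - 16*w + 64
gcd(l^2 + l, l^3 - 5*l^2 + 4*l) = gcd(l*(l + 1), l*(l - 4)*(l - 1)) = l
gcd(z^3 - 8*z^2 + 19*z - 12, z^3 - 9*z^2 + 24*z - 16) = z^2 - 5*z + 4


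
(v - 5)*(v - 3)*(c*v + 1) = c*v^3 - 8*c*v^2 + 15*c*v + v^2 - 8*v + 15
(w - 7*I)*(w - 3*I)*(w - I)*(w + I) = w^4 - 10*I*w^3 - 20*w^2 - 10*I*w - 21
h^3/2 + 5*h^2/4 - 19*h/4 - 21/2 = (h/2 + 1)*(h - 3)*(h + 7/2)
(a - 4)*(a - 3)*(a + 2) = a^3 - 5*a^2 - 2*a + 24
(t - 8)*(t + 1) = t^2 - 7*t - 8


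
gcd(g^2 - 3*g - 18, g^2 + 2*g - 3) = g + 3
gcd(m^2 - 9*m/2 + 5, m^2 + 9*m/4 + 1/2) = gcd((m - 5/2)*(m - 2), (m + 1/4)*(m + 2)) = 1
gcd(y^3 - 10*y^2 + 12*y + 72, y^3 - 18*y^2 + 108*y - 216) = y^2 - 12*y + 36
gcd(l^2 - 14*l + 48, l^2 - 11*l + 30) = l - 6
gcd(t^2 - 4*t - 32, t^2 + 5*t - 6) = 1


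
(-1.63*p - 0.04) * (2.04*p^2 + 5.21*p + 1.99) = -3.3252*p^3 - 8.5739*p^2 - 3.4521*p - 0.0796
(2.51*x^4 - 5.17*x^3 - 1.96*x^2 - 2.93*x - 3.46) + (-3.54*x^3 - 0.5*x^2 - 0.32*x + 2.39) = 2.51*x^4 - 8.71*x^3 - 2.46*x^2 - 3.25*x - 1.07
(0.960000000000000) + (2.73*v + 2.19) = 2.73*v + 3.15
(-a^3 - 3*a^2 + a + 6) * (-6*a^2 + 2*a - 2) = 6*a^5 + 16*a^4 - 10*a^3 - 28*a^2 + 10*a - 12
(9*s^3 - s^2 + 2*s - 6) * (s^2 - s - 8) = 9*s^5 - 10*s^4 - 69*s^3 - 10*s + 48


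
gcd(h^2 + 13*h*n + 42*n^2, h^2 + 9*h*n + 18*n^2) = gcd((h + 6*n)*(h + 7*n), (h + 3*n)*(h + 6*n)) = h + 6*n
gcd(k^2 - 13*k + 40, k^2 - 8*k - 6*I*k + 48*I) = k - 8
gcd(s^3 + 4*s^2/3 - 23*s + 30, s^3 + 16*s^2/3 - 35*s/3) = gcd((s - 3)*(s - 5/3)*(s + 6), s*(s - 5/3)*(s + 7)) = s - 5/3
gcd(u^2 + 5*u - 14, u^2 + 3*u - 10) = u - 2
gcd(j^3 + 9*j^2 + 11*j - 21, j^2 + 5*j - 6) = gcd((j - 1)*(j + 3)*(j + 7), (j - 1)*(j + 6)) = j - 1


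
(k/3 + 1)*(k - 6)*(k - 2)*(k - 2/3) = k^4/3 - 17*k^3/9 - 26*k^2/9 + 44*k/3 - 8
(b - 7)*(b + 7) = b^2 - 49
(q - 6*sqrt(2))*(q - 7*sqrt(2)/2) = q^2 - 19*sqrt(2)*q/2 + 42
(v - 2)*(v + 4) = v^2 + 2*v - 8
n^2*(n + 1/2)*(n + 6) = n^4 + 13*n^3/2 + 3*n^2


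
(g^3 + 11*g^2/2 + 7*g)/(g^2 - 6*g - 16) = g*(2*g + 7)/(2*(g - 8))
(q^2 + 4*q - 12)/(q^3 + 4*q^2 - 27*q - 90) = (q - 2)/(q^2 - 2*q - 15)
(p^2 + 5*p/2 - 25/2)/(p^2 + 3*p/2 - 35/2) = (2*p - 5)/(2*p - 7)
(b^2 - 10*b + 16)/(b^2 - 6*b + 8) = (b - 8)/(b - 4)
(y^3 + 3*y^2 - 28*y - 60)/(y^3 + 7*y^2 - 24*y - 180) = (y + 2)/(y + 6)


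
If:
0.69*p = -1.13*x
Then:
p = -1.63768115942029*x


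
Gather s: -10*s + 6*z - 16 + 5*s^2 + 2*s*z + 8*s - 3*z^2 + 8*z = 5*s^2 + s*(2*z - 2) - 3*z^2 + 14*z - 16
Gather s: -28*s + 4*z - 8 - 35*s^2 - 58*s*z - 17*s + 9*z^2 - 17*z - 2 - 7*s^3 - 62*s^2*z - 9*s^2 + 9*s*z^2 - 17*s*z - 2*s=-7*s^3 + s^2*(-62*z - 44) + s*(9*z^2 - 75*z - 47) + 9*z^2 - 13*z - 10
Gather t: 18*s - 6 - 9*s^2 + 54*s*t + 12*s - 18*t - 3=-9*s^2 + 30*s + t*(54*s - 18) - 9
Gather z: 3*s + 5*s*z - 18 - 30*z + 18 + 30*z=5*s*z + 3*s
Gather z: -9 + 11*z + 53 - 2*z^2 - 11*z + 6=50 - 2*z^2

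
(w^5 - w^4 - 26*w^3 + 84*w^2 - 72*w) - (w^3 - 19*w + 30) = w^5 - w^4 - 27*w^3 + 84*w^2 - 53*w - 30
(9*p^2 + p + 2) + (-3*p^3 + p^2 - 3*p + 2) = -3*p^3 + 10*p^2 - 2*p + 4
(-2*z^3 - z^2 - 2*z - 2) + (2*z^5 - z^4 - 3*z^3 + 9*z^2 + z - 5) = 2*z^5 - z^4 - 5*z^3 + 8*z^2 - z - 7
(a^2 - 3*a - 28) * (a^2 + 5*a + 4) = a^4 + 2*a^3 - 39*a^2 - 152*a - 112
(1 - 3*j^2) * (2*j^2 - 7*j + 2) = -6*j^4 + 21*j^3 - 4*j^2 - 7*j + 2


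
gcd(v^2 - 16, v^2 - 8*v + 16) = v - 4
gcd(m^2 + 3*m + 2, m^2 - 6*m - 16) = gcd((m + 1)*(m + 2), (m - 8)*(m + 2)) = m + 2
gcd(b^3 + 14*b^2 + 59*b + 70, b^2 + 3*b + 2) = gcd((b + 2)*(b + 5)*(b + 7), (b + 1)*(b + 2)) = b + 2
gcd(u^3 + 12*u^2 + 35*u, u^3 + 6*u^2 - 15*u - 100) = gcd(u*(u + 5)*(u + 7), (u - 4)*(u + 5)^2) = u + 5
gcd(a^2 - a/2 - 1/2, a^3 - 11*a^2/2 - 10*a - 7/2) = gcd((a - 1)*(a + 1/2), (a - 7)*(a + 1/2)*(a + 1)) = a + 1/2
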